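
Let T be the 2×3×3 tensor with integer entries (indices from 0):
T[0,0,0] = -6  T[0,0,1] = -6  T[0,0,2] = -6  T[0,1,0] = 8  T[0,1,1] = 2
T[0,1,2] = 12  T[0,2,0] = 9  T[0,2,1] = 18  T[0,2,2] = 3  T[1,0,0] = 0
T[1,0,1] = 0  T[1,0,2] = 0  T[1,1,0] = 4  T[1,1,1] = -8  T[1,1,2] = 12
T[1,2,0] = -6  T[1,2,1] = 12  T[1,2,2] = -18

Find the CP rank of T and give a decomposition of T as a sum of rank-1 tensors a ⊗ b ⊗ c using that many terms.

Lower bound: the mode-3 unfolding of T (rows indexed by k, columns by (i,j) = (0,0), (0,1), (0,2), (1,0), (1,1), (1,2)) is [[-6, 8, 9, 0, 4, -6], [-6, 2, 18, 0, -8, 12], [-6, 12, 3, 0, 12, -18]].
There the 2×2 minor on rows k ∈ {0, 1}, columns (i,j) ∈ {(0,0), (0,1)} is det [[-6, 8], [-6, 2]] = 36 ≠ 0, so this unfolding has rank ≥ 2; CP rank is at least every unfolding rank, so rank(T) ≥ 2. (This is only a lower bound: in general the CP rank may exceed every unfolding rank, so we still need to exhibit 2 rank-1 terms summing to T.)
Upper bound — finding two terms. Write S_k = T[:,:,k] for the frontal slices: S₀ = [[-6, 8, 9], [0, 4, -6]], S₁ = [[-6, 2, 18], [0, -8, 12]], S₂ = [[-6, 12, 3], [0, 12, -18]].
If T = a₁ ⊗ b₁ ⊗ c₁ + a₂ ⊗ b₂ ⊗ c₂ then each S_k = c₁[k]·a₁b₁ᵀ + c₂[k]·a₂b₂ᵀ. S₀ and S₁ are linearly independent, so a₁b₁ᵀ and a₂b₂ᵀ must span the same plane of matrices: they are the rank-1 matrices of the form x·S₀ + y·S₁.
The 2×2 minor of x·S₀ + y·S₁ on rows {0,1}, columns {0,1} is −24·x² + 24·xy + 48·y² = (-24)·(x − 2·y)(x + y), vanishing at (x:y) = (2:1) and (1:-1).
M₁ = 2·S₀ + S₁ = [[-18, 18, 36], [0, 0, 0]] = (-18)·(1, 0)(1, -1, -2)ᵀ and M₂ = S₀ − S₁ = [[0, 6, -9], [0, 12, -18]] = 3·(1, 2)(0, 2, -3)ᵀ, so take a₁ = (1, 0), b₁ = (1, -1, -2), a₂ = (1, 2), b₂ = (0, 2, -3).
Each slice is an integer combination of E₁ = a₁b₁ᵀ and E₂ = a₂b₂ᵀ: S₀ = −6·E₁ + E₂, S₁ = −6·E₁ − 2·E₂, S₂ = −6·E₁ + 3·E₂; reading off coefficients, c₁ = (-6, -6, -6) and c₂ = (1, -2, 3).
Hence T = (1, 0) ⊗ (1, -1, -2) ⊗ (-6, -6, -6) + (1, 2) ⊗ (0, 2, -3) ⊗ (1, -2, 3), so rank(T) ≤ 2.
These bounds meet, so rank(T) = 2.
Check entry T[1,0,1] = 0: (0)·(1)·(-6) + (2)·(0)·(-2) = 0.

rank(T) = 2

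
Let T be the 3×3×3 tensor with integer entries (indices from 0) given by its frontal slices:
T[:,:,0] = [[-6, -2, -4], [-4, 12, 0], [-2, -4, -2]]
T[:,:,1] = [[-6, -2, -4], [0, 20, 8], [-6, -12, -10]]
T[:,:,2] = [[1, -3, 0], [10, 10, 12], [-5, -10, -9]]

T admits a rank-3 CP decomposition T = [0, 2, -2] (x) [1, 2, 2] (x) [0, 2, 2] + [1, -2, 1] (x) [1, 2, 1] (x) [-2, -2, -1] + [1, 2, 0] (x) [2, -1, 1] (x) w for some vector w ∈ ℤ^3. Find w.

w = [-2, -2, 1]

Subtract the known terms from T to get the rank-1 residual R = [1, 2, 0] (x) [2, -1, 1] (x) w, so R[i,j,k] = a[i]·b[j]·w[k]. Pick indices with nonzero a[0]·b[0] = (1)·(2) = 2. Only the fibre through (0,0,·) is needed: R[0,0,:] = T[0,0,:] − Σₗ aₗ[0]bₗ[0]cₗ = [-6, -6, 1] − (0)·(1)·[0, 2, 2] − (1)·(1)·[-2, -2, -1] = [-4, -4, 2]. Then w[k] = R[0,0,k] / 2 for each k, giving w = [-4, -4, 2] / 2 = [-2, -2, 1].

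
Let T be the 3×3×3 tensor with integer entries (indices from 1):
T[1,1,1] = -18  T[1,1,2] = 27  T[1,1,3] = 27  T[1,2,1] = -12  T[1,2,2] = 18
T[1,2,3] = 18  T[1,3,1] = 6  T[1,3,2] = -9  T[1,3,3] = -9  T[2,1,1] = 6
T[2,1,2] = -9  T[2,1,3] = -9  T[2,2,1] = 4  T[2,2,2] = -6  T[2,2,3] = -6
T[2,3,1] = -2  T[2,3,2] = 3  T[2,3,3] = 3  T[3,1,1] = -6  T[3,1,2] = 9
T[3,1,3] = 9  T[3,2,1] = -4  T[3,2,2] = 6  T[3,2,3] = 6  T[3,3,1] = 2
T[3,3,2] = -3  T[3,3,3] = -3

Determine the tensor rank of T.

Lower bound: T ≠ 0 (e.g. T[1,1,1] = -18), so rank(T) ≥ 1.
Upper bound: if T = a ⊗ b ⊗ c then every fibre of T is a multiple of the corresponding factor, so read the factors off the fibres through the nonzero entry T[1,1,1] = -18.
The mode-1 fibre T[:,1,1] = [-18, 6, -6] gives a = [3, -1, 1] (primitive direction); the mode-2 fibre T[1,:,1] = [-18, -12, 6] gives b = [3, 2, -1]; then c[k] = T[1,1,k] / (a[1]·b[1]) = [-18, 27, 27] / 9 = [-2, 3, 3].
Expanding [3, -1, 1] ⊗ [3, 2, -1] ⊗ [-2, 3, 3] reproduces all 27 entries of T, so T = [3, -1, 1] ⊗ [3, 2, -1] ⊗ [-2, 3, 3] and rank(T) ≤ 1.
These bounds meet, so rank(T) = 1.
Check entry T[2,2,3] = -6: (-1)·(2)·(3) = -6.

1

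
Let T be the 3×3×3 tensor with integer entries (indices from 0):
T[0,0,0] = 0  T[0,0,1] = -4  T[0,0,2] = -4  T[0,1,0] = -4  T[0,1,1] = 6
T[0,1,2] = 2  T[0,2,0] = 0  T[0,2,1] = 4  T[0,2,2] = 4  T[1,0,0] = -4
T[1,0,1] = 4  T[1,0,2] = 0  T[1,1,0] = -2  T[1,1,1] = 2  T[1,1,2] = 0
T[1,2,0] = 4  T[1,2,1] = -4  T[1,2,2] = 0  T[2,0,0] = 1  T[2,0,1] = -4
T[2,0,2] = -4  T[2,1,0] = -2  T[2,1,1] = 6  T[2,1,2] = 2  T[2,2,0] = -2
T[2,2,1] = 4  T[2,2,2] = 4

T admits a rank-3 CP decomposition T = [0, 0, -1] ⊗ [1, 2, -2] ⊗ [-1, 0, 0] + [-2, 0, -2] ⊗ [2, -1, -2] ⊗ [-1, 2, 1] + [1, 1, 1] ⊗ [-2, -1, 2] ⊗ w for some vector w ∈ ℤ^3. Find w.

Subtract the known terms from T to get the rank-1 residual R = [1, 1, 1] ⊗ [-2, -1, 2] ⊗ w, so R[i,j,k] = a[i]·b[j]·w[k]. Pick indices with nonzero a[0]·b[0] = (1)·(-2) = -2. Only the fibre through (0,0,·) is needed: R[0,0,:] = T[0,0,:] − Σₗ aₗ[0]bₗ[0]cₗ = [0, -4, -4] − (0)·(1)·[-1, 0, 0] − (-2)·(2)·[-1, 2, 1] = [-4, 4, 0]. Then w[k] = R[0,0,k] / -2 for each k, giving w = [-4, 4, 0] / -2 = [2, -2, 0].

w = [2, -2, 0]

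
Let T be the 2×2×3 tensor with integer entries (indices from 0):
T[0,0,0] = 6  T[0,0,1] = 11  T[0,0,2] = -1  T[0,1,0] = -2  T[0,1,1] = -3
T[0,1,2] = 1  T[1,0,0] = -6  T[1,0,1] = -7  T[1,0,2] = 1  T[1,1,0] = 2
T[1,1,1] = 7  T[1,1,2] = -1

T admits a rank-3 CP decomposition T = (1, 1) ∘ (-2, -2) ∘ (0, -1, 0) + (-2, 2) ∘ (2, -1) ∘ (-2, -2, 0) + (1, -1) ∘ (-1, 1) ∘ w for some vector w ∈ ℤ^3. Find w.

w = (2, -1, 1)

Subtract the known terms from T to get the rank-1 residual R = (1, -1) ∘ (-1, 1) ∘ w, so R[i,j,k] = a[i]·b[j]·w[k]. Pick indices with nonzero a[0]·b[0] = (1)·(-1) = -1. Only the fibre through (0,0,·) is needed: R[0,0,:] = T[0,0,:] − Σₗ aₗ[0]bₗ[0]cₗ = [6, 11, -1] − (1)·(-2)·(0, -1, 0) − (-2)·(2)·(-2, -2, 0) = [-2, 1, -1]. Then w[k] = R[0,0,k] / -1 for each k, giving w = [-2, 1, -1] / -1 = (2, -1, 1).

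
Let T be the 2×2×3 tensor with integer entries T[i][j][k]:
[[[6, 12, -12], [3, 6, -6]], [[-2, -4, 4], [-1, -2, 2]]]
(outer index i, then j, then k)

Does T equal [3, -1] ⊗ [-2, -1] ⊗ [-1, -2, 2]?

Reconstruct entrywise from the claimed factors. For example, T[0,0,0] = 6 and Σₗ aₗ[0]bₗ[0]cₗ[0] = (3)·(-2)·(-1) = 6; checking all 12 entries, every one matches. The claim holds.

Yes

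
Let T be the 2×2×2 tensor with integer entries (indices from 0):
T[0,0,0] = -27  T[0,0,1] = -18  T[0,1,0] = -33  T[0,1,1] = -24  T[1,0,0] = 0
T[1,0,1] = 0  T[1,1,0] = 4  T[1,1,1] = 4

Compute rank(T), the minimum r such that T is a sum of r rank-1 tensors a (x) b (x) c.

2

Lower bound: the mode-2 unfolding of T (rows indexed by j, columns by (i,k) = (0,0), (0,1), (1,0), (1,1)) is [[-27, -18, 0, 0], [-33, -24, 4, 4]].
There the 2×2 minor on rows j ∈ {0, 1}, columns (i,k) ∈ {(0,0), (0,1)} is det [[-27, -18], [-33, -24]] = 54 ≠ 0, so this unfolding has rank ≥ 2; CP rank is at least every unfolding rank, so rank(T) ≥ 2. (Flattening ranks never certify an upper bound on CP rank; for that we must actually write T with 2 rank-1 terms.)
Upper bound — finding two terms. Write S_k = T[:,:,k] for the frontal slices: S₀ = [[-27, -33], [0, 4]], S₁ = [[-18, -24], [0, 4]].
If T = a₁ (x) b₁ (x) c₁ + a₂ (x) b₂ (x) c₂ then each S_k = c₁[k]·a₁b₁ᵀ + c₂[k]·a₂b₂ᵀ. S₀ and S₁ are linearly independent, so a₁b₁ᵀ and a₂b₂ᵀ must span the same plane of matrices: they are the rank-1 matrices of the form x·S₀ + y·S₁.
det(x·S₀ + y·S₁) is −108·x² − 180·xy − 72·y² = (-36)·(3·x + 2·y)(x + y), vanishing at (x:y) = (2:-3) and (1:-1).
M₁ = 2·S₀ − 3·S₁ = [[0, 6], [0, -4]] = 2·[3, -2][0, 1]ᵀ and M₂ = S₀ − S₁ = [[-9, -9], [0, 0]] = (-9)·[1, 0][1, 1]ᵀ, so take a₁ = [3, -2], b₁ = [0, 1], a₂ = [1, 0], b₂ = [1, 1].
Each slice is an integer combination of E₁ = a₁b₁ᵀ and E₂ = a₂b₂ᵀ: S₀ = −2·E₁ − 27·E₂, S₁ = −2·E₁ − 18·E₂; reading off coefficients, c₁ = [-2, -2] and c₂ = [-27, -18].
Hence T = [3, -2] (x) [0, 1] (x) [-2, -2] + [1, 0] (x) [1, 1] (x) [-27, -18], so rank(T) ≤ 2.
These bounds meet, so rank(T) = 2.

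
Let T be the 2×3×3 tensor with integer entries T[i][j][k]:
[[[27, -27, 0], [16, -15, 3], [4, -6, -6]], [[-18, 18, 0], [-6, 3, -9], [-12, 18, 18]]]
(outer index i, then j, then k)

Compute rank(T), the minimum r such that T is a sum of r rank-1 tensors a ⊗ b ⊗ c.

Lower bound: the mode-2 unfolding of T (rows indexed by j, columns by (i,k) = (0,0), (0,1), (0,2), (1,0), (1,1), (1,2)) is [[27, -27, 0, -18, 18, 0], [16, -15, 3, -6, 3, -9], [4, -6, -6, -12, 18, 18]].
There the 2×2 minor on rows j ∈ {0, 1}, columns (i,k) ∈ {(0,0), (0,1)} is det [[27, -27], [16, -15]] = 27 ≠ 0, so this unfolding has rank ≥ 2; CP rank is at least every unfolding rank, so rank(T) ≥ 2. (Unfolding ranks only ever bound the CP rank from below — rank(T) can be strictly larger than all of them — so the matching upper bound has to come from an explicit 2-term decomposition.)
Upper bound — finding two terms. Write S_k = T[:,:,k] for the frontal slices: S₀ = [[27, 16, 4], [-18, -6, -12]], S₁ = [[-27, -15, -6], [18, 3, 18]], S₂ = [[0, 3, -6], [0, -9, 18]].
If T = a₁ ⊗ b₁ ⊗ c₁ + a₂ ⊗ b₂ ⊗ c₂ then each S_k = c₁[k]·a₁b₁ᵀ + c₂[k]·a₂b₂ᵀ. S₀ and S₁ are linearly independent, so a₁b₁ᵀ and a₂b₂ᵀ must span the same plane of matrices: they are the rank-1 matrices of the form x·S₀ + y·S₁.
The 2×2 minor of x·S₀ + y·S₁ on rows {0,1}, columns {0,1} is 126·x² − 315·xy + 189·y² = 63·(2·x − 3·y)(x − y), vanishing at (x:y) = (3:2) and (1:1).
M₁ = 3·S₀ + 2·S₁ = [[27, 18, 0], [-18, -12, 0]] = 3·[3, -2][3, 2, 0]ᵀ and M₂ = S₀ + S₁ = [[0, 1, -2], [0, -3, 6]] = [1, -3][0, 1, -2]ᵀ, so take a₁ = [3, -2], b₁ = [3, 2, 0], a₂ = [1, -3], b₂ = [0, 1, -2].
Each slice is an integer combination of E₁ = a₁b₁ᵀ and E₂ = a₂b₂ᵀ: S₀ = 3·E₁ − 2·E₂, S₁ = −3·E₁ + 3·E₂, S₂ = 3·E₂; reading off coefficients, c₁ = [3, -3, 0] and c₂ = [-2, 3, 3].
Hence T = [3, -2] ⊗ [3, 2, 0] ⊗ [3, -3, 0] + [1, -3] ⊗ [0, 1, -2] ⊗ [-2, 3, 3], so rank(T) ≤ 2.
These bounds meet, so rank(T) = 2.

2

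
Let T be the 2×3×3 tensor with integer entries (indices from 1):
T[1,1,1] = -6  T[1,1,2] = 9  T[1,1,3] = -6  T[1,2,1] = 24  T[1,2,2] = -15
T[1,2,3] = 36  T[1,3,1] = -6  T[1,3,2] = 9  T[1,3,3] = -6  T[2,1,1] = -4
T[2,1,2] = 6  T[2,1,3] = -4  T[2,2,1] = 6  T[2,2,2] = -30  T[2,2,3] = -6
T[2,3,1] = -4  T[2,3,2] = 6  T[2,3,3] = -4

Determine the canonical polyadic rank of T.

Lower bound: the mode-2 unfolding of T (rows indexed by j, columns by (i,k) = (1,1), (1,2), (1,3), (2,1), (2,2), (2,3)) is [[-6, 9, -6, -4, 6, -4], [24, -15, 36, 6, -30, -6], [-6, 9, -6, -4, 6, -4]].
There the 2×2 minor on rows j ∈ {1, 2}, columns (i,k) ∈ {(1,1), (1,2)} is det [[-6, 9], [24, -15]] = -126 ≠ 0, so this unfolding has rank ≥ 2; CP rank is at least every unfolding rank, so rank(T) ≥ 2. (This is only a lower bound: in general the CP rank may exceed every unfolding rank, so we still need to exhibit 2 rank-1 terms summing to T.)
Upper bound — finding two terms. Write S_k = T[:,:,k] for the frontal slices: S₁ = [[-6, 24, -6], [-4, 6, -4]], S₂ = [[9, -15, 9], [6, -30, 6]], S₃ = [[-6, 36, -6], [-4, -6, -4]].
If T = a₁ ⊗ b₁ ⊗ c₁ + a₂ ⊗ b₂ ⊗ c₂ then each S_k = c₁[k]·a₁b₁ᵀ + c₂[k]·a₂b₂ᵀ. S₁ and S₂ are linearly independent, so a₁b₁ᵀ and a₂b₂ᵀ must span the same plane of matrices: they are the rank-1 matrices of the form x·S₁ + y·S₂.
The 2×2 minor of x·S₁ + y·S₂ on rows {1,2}, columns {1,2} is 60·x² + 30·xy − 180·y² = 30·(2·x − 3·y)(x + 2·y), vanishing at (x:y) = (3:2) and (2:-1).
M₁ = 3·S₁ + 2·S₂ = [[0, 42, 0], [0, -42, 0]] = 42·[1, -1][0, 1, 0]ᵀ and M₂ = 2·S₁ − S₂ = [[-21, 63, -21], [-14, 42, -14]] = (-7)·[3, 2][1, -3, 1]ᵀ, so take a₁ = [1, -1], b₁ = [0, 1, 0], a₂ = [3, 2], b₂ = [1, -3, 1].
Each slice is an integer combination of E₁ = a₁b₁ᵀ and E₂ = a₂b₂ᵀ: S₁ = 6·E₁ − 2·E₂, S₂ = 12·E₁ + 3·E₂, S₃ = 18·E₁ − 2·E₂; reading off coefficients, c₁ = [6, 12, 18] and c₂ = [-2, 3, -2].
Hence T = [1, -1] ⊗ [0, 1, 0] ⊗ [6, 12, 18] + [3, 2] ⊗ [1, -3, 1] ⊗ [-2, 3, -2], so rank(T) ≤ 2.
These bounds meet, so rank(T) = 2.

2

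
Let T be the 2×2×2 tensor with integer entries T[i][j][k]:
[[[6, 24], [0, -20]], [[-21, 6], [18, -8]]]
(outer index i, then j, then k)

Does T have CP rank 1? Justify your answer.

The mode-2 unfolding of T (rows indexed by j, columns by (i,k) = (0,0), (0,1), (1,0), (1,1)) is [[6, 24, -21, 6], [0, -20, 18, -8]].
There the 2×2 minor on rows j ∈ {0, 1}, columns (i,k) ∈ {(0,0), (0,1)} is det [[6, 24], [0, -20]] = -120 ≠ 0, so this unfolding has rank ≥ 2; CP rank is at least every unfolding rank, so rank(T) ≥ 2.
In particular rank(T) ≥ 2 > 1, so T is not rank-1.

No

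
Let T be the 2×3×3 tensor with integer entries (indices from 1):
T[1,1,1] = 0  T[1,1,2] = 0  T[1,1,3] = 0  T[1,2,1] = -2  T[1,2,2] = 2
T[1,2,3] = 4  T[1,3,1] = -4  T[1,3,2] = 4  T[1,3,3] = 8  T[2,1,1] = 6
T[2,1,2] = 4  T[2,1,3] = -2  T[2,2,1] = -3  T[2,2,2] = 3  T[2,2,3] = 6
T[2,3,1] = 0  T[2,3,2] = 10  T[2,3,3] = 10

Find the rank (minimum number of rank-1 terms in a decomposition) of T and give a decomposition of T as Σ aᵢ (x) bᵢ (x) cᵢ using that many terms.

rank(T) = 2

Lower bound: the mode-1 unfolding of T (rows indexed by i, columns by (j,k) = (1,1), (1,2), (1,3), (2,1), (2,2), (2,3), (3,1), (3,2), (3,3)) is [[0, 0, 0, -2, 2, 4, -4, 4, 8], [6, 4, -2, -3, 3, 6, 0, 10, 10]].
There the 2×2 minor on rows i ∈ {1, 2}, columns (j,k) ∈ {(1,1), (2,1)} is det [[0, -2], [6, -3]] = 12 ≠ 0, so this unfolding has rank ≥ 2; CP rank is at least every unfolding rank, so rank(T) ≥ 2. (Flattening ranks never certify an upper bound on CP rank; for that we must actually write T with 2 rank-1 terms.)
Upper bound — finding two terms. Write S_k = T[:,:,k] for the frontal slices: S₁ = [[0, -2, -4], [6, -3, 0]], S₂ = [[0, 2, 4], [4, 3, 10]], S₃ = [[0, 4, 8], [-2, 6, 10]].
If T = a₁ (x) b₁ (x) c₁ + a₂ (x) b₂ (x) c₂ then each S_k = c₁[k]·a₁b₁ᵀ + c₂[k]·a₂b₂ᵀ. S₁ and S₂ are linearly independent, so a₁b₁ᵀ and a₂b₂ᵀ must span the same plane of matrices: they are the rank-1 matrices of the form x·S₁ + y·S₂.
The 2×2 minor of x·S₁ + y·S₂ on rows {1,2}, columns {1,2} is 12·x² − 4·xy − 8·y² = 4·(3·x + 2·y)(x − y), vanishing at (x:y) = (2:-3) and (1:1).
M₁ = 2·S₁ − 3·S₂ = [[0, -10, -20], [0, -15, -30]] = (-5)·(2, 3)(0, 1, 2)ᵀ and M₂ = S₁ + S₂ = [[0, 0, 0], [10, 0, 10]] = 10·(0, 1)(1, 0, 1)ᵀ, so take a₁ = (2, 3), b₁ = (0, 1, 2), a₂ = (0, 1), b₂ = (1, 0, 1).
Each slice is an integer combination of E₁ = a₁b₁ᵀ and E₂ = a₂b₂ᵀ: S₁ = −E₁ + 6·E₂, S₂ = E₁ + 4·E₂, S₃ = 2·E₁ − 2·E₂; reading off coefficients, c₁ = (-1, 1, 2) and c₂ = (6, 4, -2).
Hence T = (2, 3) (x) (0, 1, 2) (x) (-1, 1, 2) + (0, 1) (x) (1, 0, 1) (x) (6, 4, -2), so rank(T) ≤ 2.
These bounds meet, so rank(T) = 2.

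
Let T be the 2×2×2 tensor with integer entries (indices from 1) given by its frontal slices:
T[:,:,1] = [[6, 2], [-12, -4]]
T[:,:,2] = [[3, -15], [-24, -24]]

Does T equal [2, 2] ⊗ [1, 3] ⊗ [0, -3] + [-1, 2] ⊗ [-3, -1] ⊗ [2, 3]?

Reconstruct entrywise from the claimed factors. For example, T[2,1,1] = -12 and Σₗ aₗ[2]bₗ[1]cₗ[1] = (2)·(1)·(0) + (2)·(-3)·(2) = -12; checking all 8 entries, every one matches. The claim holds.

Yes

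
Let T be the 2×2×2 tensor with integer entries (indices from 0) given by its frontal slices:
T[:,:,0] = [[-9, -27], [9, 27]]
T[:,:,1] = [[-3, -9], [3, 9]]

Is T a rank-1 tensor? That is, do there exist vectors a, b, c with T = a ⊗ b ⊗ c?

If T = a ⊗ b ⊗ c then every fibre of T is a multiple of the corresponding factor, so read the factors off the fibres through the nonzero entry T[0,0,0] = -9.
The mode-1 fibre T[:,0,0] = [-9, 9] gives a = [1, -1] (primitive direction); the mode-2 fibre T[0,:,0] = [-9, -27] gives b = [1, 3]; then c[k] = T[0,0,k] / (a[0]·b[0]) = [-9, -3] / 1 = [-9, -3].
Expanding [1, -1] ⊗ [1, 3] ⊗ [-9, -3] reproduces all 8 entries of T, so T = [1, -1] ⊗ [1, 3] ⊗ [-9, -3] and rank(T) ≤ 1.
Equivalently every frontal slice T[:,:,k] is c[k] times the rank-1 matrix [1, -1] ⊗ [1, 3]. So T has rank 1 (it is nonzero).

Yes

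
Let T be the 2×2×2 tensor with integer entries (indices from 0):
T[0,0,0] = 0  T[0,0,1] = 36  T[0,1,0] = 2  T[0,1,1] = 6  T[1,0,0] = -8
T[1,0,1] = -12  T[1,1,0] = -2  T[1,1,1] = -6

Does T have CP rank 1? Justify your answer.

No

The mode-2 unfolding of T (rows indexed by j, columns by (i,k) = (0,0), (0,1), (1,0), (1,1)) is [[0, 36, -8, -12], [2, 6, -2, -6]].
There the 2×2 minor on rows j ∈ {0, 1}, columns (i,k) ∈ {(0,0), (0,1)} is det [[0, 36], [2, 6]] = -72 ≠ 0, so this unfolding has rank ≥ 2; CP rank is at least every unfolding rank, so rank(T) ≥ 2.
In particular rank(T) ≥ 2 > 1, so T is not rank-1.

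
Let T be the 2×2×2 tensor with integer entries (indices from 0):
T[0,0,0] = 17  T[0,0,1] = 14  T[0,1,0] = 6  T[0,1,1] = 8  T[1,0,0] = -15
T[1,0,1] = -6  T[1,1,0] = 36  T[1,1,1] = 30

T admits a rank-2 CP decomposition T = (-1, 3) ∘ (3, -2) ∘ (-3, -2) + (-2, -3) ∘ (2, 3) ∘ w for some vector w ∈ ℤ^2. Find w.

Subtract the known terms from T to get the rank-1 residual R = (-2, -3) ∘ (2, 3) ∘ w, so R[i,j,k] = a[i]·b[j]·w[k]. Pick indices with nonzero a[0]·b[0] = (-2)·(2) = -4. Only the fibre through (0,0,·) is needed: R[0,0,:] = T[0,0,:] − Σₗ aₗ[0]bₗ[0]cₗ = [17, 14] − (-1)·(3)·(-3, -2) = [8, 8]. Then w[k] = R[0,0,k] / -4 for each k, giving w = [8, 8] / -4 = (-2, -2).

w = (-2, -2)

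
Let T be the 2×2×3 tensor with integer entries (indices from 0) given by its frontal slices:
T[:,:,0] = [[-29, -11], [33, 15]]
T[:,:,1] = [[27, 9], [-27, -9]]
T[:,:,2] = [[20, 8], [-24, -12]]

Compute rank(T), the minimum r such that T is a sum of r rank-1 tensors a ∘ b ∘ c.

2

Lower bound: the mode-2 unfolding of T (rows indexed by j, columns by (i,k) = (0,0), (0,1), (0,2), (1,0), (1,1), (1,2)) is [[-29, 27, 20, 33, -27, -24], [-11, 9, 8, 15, -9, -12]].
There the 2×2 minor on rows j ∈ {0, 1}, columns (i,k) ∈ {(0,0), (0,1)} is det [[-29, 27], [-11, 9]] = 36 ≠ 0, so this unfolding has rank ≥ 2; CP rank is at least every unfolding rank, so rank(T) ≥ 2. (Flattening ranks never certify an upper bound on CP rank; for that we must actually write T with 2 rank-1 terms.)
Upper bound — finding two terms. Write S_k = T[:,:,k] for the frontal slices: S₀ = [[-29, -11], [33, 15]], S₁ = [[27, 9], [-27, -9]], S₂ = [[20, 8], [-24, -12]].
If T = a₁ ∘ b₁ ∘ c₁ + a₂ ∘ b₂ ∘ c₂ then each S_k = c₁[k]·a₁b₁ᵀ + c₂[k]·a₂b₂ᵀ. S₀ and S₁ are linearly independent, so a₁b₁ᵀ and a₂b₂ᵀ must span the same plane of matrices: they are the rank-1 matrices of the form x·S₀ + y·S₁.
det(x·S₀ + y·S₁) is −72·x² + 72·xy = (-72)·(x − y)(x), vanishing at (x:y) = (1:1) and (0:1).
M₁ = S₀ + S₁ = [[-2, -2], [6, 6]] = (-2)·(1, -3)(1, 1)ᵀ and M₂ = S₁ = [[27, 9], [-27, -9]] = 9·(1, -1)(3, 1)ᵀ, so take a₁ = (1, -3), b₁ = (1, 1), a₂ = (1, -1), b₂ = (3, 1).
Each slice is an integer combination of E₁ = a₁b₁ᵀ and E₂ = a₂b₂ᵀ: S₀ = −2·E₁ − 9·E₂, S₁ = 9·E₂, S₂ = 2·E₁ + 6·E₂; reading off coefficients, c₁ = (-2, 0, 2) and c₂ = (-9, 9, 6).
Hence T = (1, -3) ∘ (1, 1) ∘ (-2, 0, 2) + (1, -1) ∘ (3, 1) ∘ (-9, 9, 6), so rank(T) ≤ 2.
These bounds meet, so rank(T) = 2.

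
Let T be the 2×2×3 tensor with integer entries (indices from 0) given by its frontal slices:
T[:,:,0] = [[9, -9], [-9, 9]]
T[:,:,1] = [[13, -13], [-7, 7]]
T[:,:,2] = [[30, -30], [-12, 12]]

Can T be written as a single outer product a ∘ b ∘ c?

No

The mode-3 unfolding of T (rows indexed by k, columns by (i,j) = (0,0), (0,1), (1,0), (1,1)) is [[9, -9, -9, 9], [13, -13, -7, 7], [30, -30, -12, 12]].
There the 2×2 minor on rows k ∈ {0, 1}, columns (i,j) ∈ {(0,0), (1,0)} is det [[9, -9], [13, -7]] = 54 ≠ 0, so this unfolding has rank ≥ 2; CP rank is at least every unfolding rank, so rank(T) ≥ 2.
In particular rank(T) ≥ 2 > 1, so T is not rank-1.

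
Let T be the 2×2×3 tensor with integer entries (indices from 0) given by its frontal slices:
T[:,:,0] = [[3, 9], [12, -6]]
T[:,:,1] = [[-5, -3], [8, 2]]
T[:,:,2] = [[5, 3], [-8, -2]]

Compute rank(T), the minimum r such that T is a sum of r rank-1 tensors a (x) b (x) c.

2

Lower bound: the mode-2 unfolding of T (rows indexed by j, columns by (i,k) = (0,0), (0,1), (0,2), (1,0), (1,1), (1,2)) is [[3, -5, 5, 12, 8, -8], [9, -3, 3, -6, 2, -2]].
There the 2×2 minor on rows j ∈ {0, 1}, columns (i,k) ∈ {(0,0), (0,1)} is det [[3, -5], [9, -3]] = 36 ≠ 0, so this unfolding has rank ≥ 2; CP rank is at least every unfolding rank, so rank(T) ≥ 2. (This is only a lower bound: in general the CP rank may exceed every unfolding rank, so we still need to exhibit 2 rank-1 terms summing to T.)
Upper bound — finding two terms. Write S_k = T[:,:,k] for the frontal slices: S₀ = [[3, 9], [12, -6]], S₁ = [[-5, -3], [8, 2]], S₂ = [[5, 3], [-8, -2]].
If T = a₁ (x) b₁ (x) c₁ + a₂ (x) b₂ (x) c₂ then each S_k = c₁[k]·a₁b₁ᵀ + c₂[k]·a₂b₂ᵀ. S₀ and S₁ are linearly independent, so a₁b₁ᵀ and a₂b₂ᵀ must span the same plane of matrices: they are the rank-1 matrices of the form x·S₀ + y·S₁.
det(x·S₀ + y·S₁) is −126·x² + 14·y² = (-14)·(3·x − y)(3·x + y), vanishing at (x:y) = (1:3) and (1:-3).
M₁ = S₀ + 3·S₁ = [[-12, 0], [36, 0]] = (-12)·[1, -3][1, 0]ᵀ and M₂ = S₀ − 3·S₁ = [[18, 18], [-12, -12]] = 6·[3, -2][1, 1]ᵀ, so take a₁ = [1, -3], b₁ = [1, 0], a₂ = [3, -2], b₂ = [1, 1].
Each slice is an integer combination of E₁ = a₁b₁ᵀ and E₂ = a₂b₂ᵀ: S₀ = −6·E₁ + 3·E₂, S₁ = −2·E₁ − E₂, S₂ = 2·E₁ + E₂; reading off coefficients, c₁ = [-6, -2, 2] and c₂ = [3, -1, 1].
Hence T = [1, -3] (x) [1, 0] (x) [-6, -2, 2] + [3, -2] (x) [1, 1] (x) [3, -1, 1], so rank(T) ≤ 2.
These bounds meet, so rank(T) = 2.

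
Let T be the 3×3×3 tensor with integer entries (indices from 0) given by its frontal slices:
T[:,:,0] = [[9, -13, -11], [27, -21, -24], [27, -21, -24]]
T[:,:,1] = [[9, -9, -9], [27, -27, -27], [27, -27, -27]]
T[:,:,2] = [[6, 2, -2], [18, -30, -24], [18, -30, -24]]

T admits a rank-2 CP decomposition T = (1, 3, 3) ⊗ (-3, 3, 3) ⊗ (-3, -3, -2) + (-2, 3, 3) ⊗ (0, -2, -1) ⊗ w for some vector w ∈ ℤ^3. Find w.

w = (-1, 0, 2)

Subtract the known terms from T to get the rank-1 residual R = (-2, 3, 3) ⊗ (0, -2, -1) ⊗ w, so R[i,j,k] = a[i]·b[j]·w[k]. Pick indices with nonzero a[0]·b[1] = (-2)·(-2) = 4. Only the fibre through (0,1,·) is needed: R[0,1,:] = T[0,1,:] − Σₗ aₗ[0]bₗ[1]cₗ = [-13, -9, 2] − (1)·(3)·(-3, -3, -2) = [-4, 0, 8]. Then w[k] = R[0,1,k] / 4 for each k, giving w = [-4, 0, 8] / 4 = (-1, 0, 2).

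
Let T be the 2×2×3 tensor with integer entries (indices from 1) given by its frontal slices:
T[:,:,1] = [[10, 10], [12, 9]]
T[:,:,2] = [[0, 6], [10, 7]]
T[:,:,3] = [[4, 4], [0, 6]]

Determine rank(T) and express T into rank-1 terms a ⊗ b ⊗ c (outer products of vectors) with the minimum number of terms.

rank(T) = 3

Lower bound: the mode-3 unfolding of T (rows indexed by k, columns by (i,j) = (1,1), (1,2), (2,1), (2,2)) is [[10, 10, 12, 9], [0, 6, 10, 7], [4, 4, 0, 6]].
There the 3×3 minor on rows k ∈ {1, 2, 3}, columns (i,j) ∈ {(1,1), (1,2), (2,1)} is det [[10, 10, 12], [0, 6, 10], [4, 4, 0]] = -288 ≠ 0, so this unfolding has rank ≥ 3; CP rank is at least every unfolding rank, so rank(T) ≥ 3. (Flattening ranks never certify an upper bound on CP rank; for that we must actually write T with 3 rank-1 terms.)
Upper bound: T is a sum of 3 rank-1 terms, T = (1, -1) ⊗ (1, 0) ⊗ (-2, -4, 4) + (1, 1) ⊗ (1, 1) ⊗ (8, 8, 8) + (2, 1) ⊗ (2, 1) ⊗ (1, -1, -2) (one valid choice — decompositions are not unique — normalised so each a, b is primitive with positive first nonzero entry; check it by expanding all entries), so rank(T) ≤ 3.
These bounds meet, so rank(T) = 3.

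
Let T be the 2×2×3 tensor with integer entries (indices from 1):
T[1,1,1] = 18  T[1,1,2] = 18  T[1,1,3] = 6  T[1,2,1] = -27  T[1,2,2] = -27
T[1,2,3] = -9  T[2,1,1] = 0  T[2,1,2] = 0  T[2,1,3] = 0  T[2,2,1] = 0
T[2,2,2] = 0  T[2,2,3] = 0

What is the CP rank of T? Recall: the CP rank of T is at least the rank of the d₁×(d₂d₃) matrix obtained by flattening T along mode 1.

Lower bound: T ≠ 0 (e.g. T[1,1,1] = 18), so rank(T) ≥ 1.
Upper bound: if T = a ∘ b ∘ c then every fibre of T is a multiple of the corresponding factor, so read the factors off the fibres through the nonzero entry T[1,1,1] = 18.
The mode-1 fibre T[:,1,1] = [18, 0] gives a = [1, 0] (primitive direction); the mode-2 fibre T[1,:,1] = [18, -27] gives b = [2, -3]; then c[k] = T[1,1,k] / (a[1]·b[1]) = [18, 18, 6] / 2 = [9, 9, 3].
Expanding [1, 0] ∘ [2, -3] ∘ [9, 9, 3] reproduces all 12 entries of T, so T = [1, 0] ∘ [2, -3] ∘ [9, 9, 3] and rank(T) ≤ 1.
These bounds meet, so rank(T) = 1.

1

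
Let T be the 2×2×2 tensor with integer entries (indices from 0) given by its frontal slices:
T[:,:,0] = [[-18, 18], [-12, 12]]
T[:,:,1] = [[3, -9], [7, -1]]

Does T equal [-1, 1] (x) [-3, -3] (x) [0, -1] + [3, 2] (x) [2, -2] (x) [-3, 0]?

No

Reconstruct entry (0,0,1) from the claimed factors: Σₗ aₗ[0]bₗ[0]cₗ[1] = (-1)·(-3)·(-1) + (3)·(2)·(0) = -3, but T[0,0,1] = 3. The claim is false.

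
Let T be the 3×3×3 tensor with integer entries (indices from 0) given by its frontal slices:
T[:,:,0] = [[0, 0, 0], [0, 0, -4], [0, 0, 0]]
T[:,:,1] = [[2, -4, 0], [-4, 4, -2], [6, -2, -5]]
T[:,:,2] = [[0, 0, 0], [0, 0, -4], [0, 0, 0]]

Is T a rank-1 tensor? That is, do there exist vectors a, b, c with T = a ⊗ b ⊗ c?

No

The mode-2 unfolding of T (rows indexed by j, columns by (i,k) = (0,0), (0,1), (0,2), (1,0), (1,1), (1,2), (2,0), (2,1), (2,2)) is [[0, 2, 0, 0, -4, 0, 0, 6, 0], [0, -4, 0, 0, 4, 0, 0, -2, 0], [0, 0, 0, -4, -2, -4, 0, -5, 0]].
There the 3×3 minor on rows j ∈ {0, 1, 2}, columns (i,k) ∈ {(0,1), (1,0), (1,1)} is det [[2, 0, -4], [-4, 0, 4], [0, -4, -2]] = -32 ≠ 0, so this unfolding has rank ≥ 3; CP rank is at least every unfolding rank, so rank(T) ≥ 3.
In particular rank(T) ≥ 3 > 1, so T is not rank-1.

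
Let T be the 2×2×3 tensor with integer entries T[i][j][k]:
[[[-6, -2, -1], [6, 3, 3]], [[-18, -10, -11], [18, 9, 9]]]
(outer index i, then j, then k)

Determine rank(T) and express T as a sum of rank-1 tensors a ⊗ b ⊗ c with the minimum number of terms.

Lower bound: the mode-1 unfolding of T (rows indexed by i, columns by (j,k) = (0,0), (0,1), (0,2), (1,0), (1,1), (1,2)) is [[-6, -2, -1, 6, 3, 3], [-18, -10, -11, 18, 9, 9]].
There the 2×2 minor on rows i ∈ {0, 1}, columns (j,k) ∈ {(0,0), (0,1)} is det [[-6, -2], [-18, -10]] = 24 ≠ 0, so this unfolding has rank ≥ 2; CP rank is at least every unfolding rank, so rank(T) ≥ 2. (Flattening ranks never certify an upper bound on CP rank; for that we must actually write T with 2 rank-1 terms.)
Upper bound — finding two terms. Write S_k = T[:,:,k] for the frontal slices: S₀ = [[-6, 6], [-18, 18]], S₁ = [[-2, 3], [-10, 9]], S₂ = [[-1, 3], [-11, 9]].
If T = a₁ ⊗ b₁ ⊗ c₁ + a₂ ⊗ b₂ ⊗ c₂ then each S_k = c₁[k]·a₁b₁ᵀ + c₂[k]·a₂b₂ᵀ. S₀ and S₁ are linearly independent, so a₁b₁ᵀ and a₂b₂ᵀ must span the same plane of matrices: they are the rank-1 matrices of the form x·S₀ + y·S₁.
det(x·S₀ + y·S₁) is 24·xy + 12·y² = 12·(y)(2·x + y), vanishing at (x:y) = (1:0) and (1:-2).
M₁ = S₀ = [[-6, 6], [-18, 18]] = (-6)·[1, 3][1, -1]ᵀ and M₂ = S₀ − 2·S₁ = [[-2, 0], [2, 0]] = (-2)·[1, -1][1, 0]ᵀ, so take a₁ = [1, 3], b₁ = [1, -1], a₂ = [1, -1], b₂ = [1, 0].
Each slice is an integer combination of E₁ = a₁b₁ᵀ and E₂ = a₂b₂ᵀ: S₀ = −6·E₁, S₁ = −3·E₁ + E₂, S₂ = −3·E₁ + 2·E₂; reading off coefficients, c₁ = [-6, -3, -3] and c₂ = [0, 1, 2].
Hence T = [1, 3] ⊗ [1, -1] ⊗ [-6, -3, -3] + [1, -1] ⊗ [1, 0] ⊗ [0, 1, 2], so rank(T) ≤ 2.
These bounds meet, so rank(T) = 2.

rank(T) = 2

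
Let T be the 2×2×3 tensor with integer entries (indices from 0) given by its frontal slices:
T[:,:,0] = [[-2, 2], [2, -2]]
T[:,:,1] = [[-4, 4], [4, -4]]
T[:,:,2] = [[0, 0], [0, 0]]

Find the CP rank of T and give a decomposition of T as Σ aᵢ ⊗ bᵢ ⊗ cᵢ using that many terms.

Lower bound: T ≠ 0 (e.g. T[0,0,0] = -2), so rank(T) ≥ 1.
Upper bound: if T = a ⊗ b ⊗ c then every fibre of T is a multiple of the corresponding factor, so read the factors off the fibres through the nonzero entry T[0,0,0] = -2.
The mode-1 fibre T[:,0,0] = [-2, 2] gives a = [1, -1] (primitive direction); the mode-2 fibre T[0,:,0] = [-2, 2] gives b = [1, -1]; then c[k] = T[0,0,k] / (a[0]·b[0]) = [-2, -4, 0] / 1 = [-2, -4, 0].
Expanding [1, -1] ⊗ [1, -1] ⊗ [-2, -4, 0] reproduces all 12 entries of T, so T = [1, -1] ⊗ [1, -1] ⊗ [-2, -4, 0] and rank(T) ≤ 1.
These bounds meet, so rank(T) = 1.
Check entry T[1,1,0] = -2: (-1)·(-1)·(-2) = -2.

rank(T) = 1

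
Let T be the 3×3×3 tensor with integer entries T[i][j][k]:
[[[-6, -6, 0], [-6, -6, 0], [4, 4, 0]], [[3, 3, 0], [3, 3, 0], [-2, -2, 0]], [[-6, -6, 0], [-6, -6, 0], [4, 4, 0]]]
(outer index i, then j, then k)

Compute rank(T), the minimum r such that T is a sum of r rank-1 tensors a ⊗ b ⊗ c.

Lower bound: T ≠ 0 (e.g. T[0,0,0] = -6), so rank(T) ≥ 1.
Upper bound: if T = a ⊗ b ⊗ c then every fibre of T is a multiple of the corresponding factor, so read the factors off the fibres through the nonzero entry T[0,0,0] = -6.
The mode-1 fibre T[:,0,0] = [-6, 3, -6] gives a = (2, -1, 2) (primitive direction); the mode-2 fibre T[0,:,0] = [-6, -6, 4] gives b = (3, 3, -2); then c[k] = T[0,0,k] / (a[0]·b[0]) = [-6, -6, 0] / 6 = (-1, -1, 0).
Expanding (2, -1, 2) ⊗ (3, 3, -2) ⊗ (-1, -1, 0) reproduces all 27 entries of T, so T = (2, -1, 2) ⊗ (3, 3, -2) ⊗ (-1, -1, 0) and rank(T) ≤ 1.
These bounds meet, so rank(T) = 1.
Check entry T[0,1,0] = -6: (2)·(3)·(-1) = -6.

1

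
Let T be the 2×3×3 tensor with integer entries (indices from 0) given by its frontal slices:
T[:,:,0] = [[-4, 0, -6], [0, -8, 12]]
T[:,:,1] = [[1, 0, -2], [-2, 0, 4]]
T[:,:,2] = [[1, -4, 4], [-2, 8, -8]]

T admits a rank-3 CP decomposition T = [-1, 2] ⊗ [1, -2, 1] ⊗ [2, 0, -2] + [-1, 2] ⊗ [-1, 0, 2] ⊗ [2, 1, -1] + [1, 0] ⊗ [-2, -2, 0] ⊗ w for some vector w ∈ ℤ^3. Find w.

w = [2, 0, 0]

Subtract the known terms from T to get the rank-1 residual R = [1, 0] ⊗ [-2, -2, 0] ⊗ w, so R[i,j,k] = a[i]·b[j]·w[k]. Pick indices with nonzero a[0]·b[0] = (1)·(-2) = -2. Only the fibre through (0,0,·) is needed: R[0,0,:] = T[0,0,:] − Σₗ aₗ[0]bₗ[0]cₗ = [-4, 1, 1] − (-1)·(1)·[2, 0, -2] − (-1)·(-1)·[2, 1, -1] = [-4, 0, 0]. Then w[k] = R[0,0,k] / -2 for each k, giving w = [-4, 0, 0] / -2 = [2, 0, 0].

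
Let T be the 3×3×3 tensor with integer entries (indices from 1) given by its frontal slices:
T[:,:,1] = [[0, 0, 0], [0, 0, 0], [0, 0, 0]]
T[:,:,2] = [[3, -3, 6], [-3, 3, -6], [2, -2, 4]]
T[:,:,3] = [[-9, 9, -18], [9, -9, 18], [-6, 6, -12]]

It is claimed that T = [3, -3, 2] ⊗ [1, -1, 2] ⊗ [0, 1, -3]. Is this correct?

Yes

Reconstruct entrywise from the claimed factors. For example, T[1,3,2] = 6 and Σₗ aₗ[1]bₗ[3]cₗ[2] = (3)·(2)·(1) = 6; checking all 27 entries, every one matches. The claim holds.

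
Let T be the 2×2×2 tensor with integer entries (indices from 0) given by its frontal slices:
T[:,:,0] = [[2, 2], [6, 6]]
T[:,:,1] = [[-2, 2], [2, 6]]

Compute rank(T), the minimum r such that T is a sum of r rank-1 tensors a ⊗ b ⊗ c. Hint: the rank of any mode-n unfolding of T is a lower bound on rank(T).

2

Lower bound: the mode-1 unfolding of T (rows indexed by i, columns by (j,k) = (0,0), (0,1), (1,0), (1,1)) is [[2, -2, 2, 2], [6, 2, 6, 6]].
There the 2×2 minor on rows i ∈ {0, 1}, columns (j,k) ∈ {(0,0), (0,1)} is det [[2, -2], [6, 2]] = 16 ≠ 0, so this unfolding has rank ≥ 2; CP rank is at least every unfolding rank, so rank(T) ≥ 2. (Flattening ranks never certify an upper bound on CP rank; for that we must actually write T with 2 rank-1 terms.)
Upper bound — finding two terms. Write S_k = T[:,:,k] for the frontal slices: S₀ = [[2, 2], [6, 6]], S₁ = [[-2, 2], [2, 6]].
If T = a₁ ⊗ b₁ ⊗ c₁ + a₂ ⊗ b₂ ⊗ c₂ then each S_k = c₁[k]·a₁b₁ᵀ + c₂[k]·a₂b₂ᵀ. S₀ and S₁ are linearly independent, so a₁b₁ᵀ and a₂b₂ᵀ must span the same plane of matrices: they are the rank-1 matrices of the form x·S₀ + y·S₁.
det(x·S₀ + y·S₁) is −16·xy − 16·y² = (-16)·(y)(x + y), vanishing at (x:y) = (1:0) and (1:-1).
M₁ = S₀ = [[2, 2], [6, 6]] = 2·[1, 3][1, 1]ᵀ and M₂ = S₀ − S₁ = [[4, 0], [4, 0]] = 4·[1, 1][1, 0]ᵀ, so take a₁ = [1, 3], b₁ = [1, 1], a₂ = [1, 1], b₂ = [1, 0].
Each slice is an integer combination of E₁ = a₁b₁ᵀ and E₂ = a₂b₂ᵀ: S₀ = 2·E₁, S₁ = 2·E₁ − 4·E₂; reading off coefficients, c₁ = [2, 2] and c₂ = [0, -4].
Hence T = [1, 3] ⊗ [1, 1] ⊗ [2, 2] + [1, 1] ⊗ [1, 0] ⊗ [0, -4], so rank(T) ≤ 2.
These bounds meet, so rank(T) = 2.
Check entry T[0,0,1] = -2: (1)·(1)·(2) + (1)·(1)·(-4) = -2.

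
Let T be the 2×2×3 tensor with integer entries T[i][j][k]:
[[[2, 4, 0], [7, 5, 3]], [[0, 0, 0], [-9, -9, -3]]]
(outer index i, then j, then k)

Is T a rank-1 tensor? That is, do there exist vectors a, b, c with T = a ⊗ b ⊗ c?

The mode-2 unfolding of T (rows indexed by j, columns by (i,k) = (0,0), (0,1), (0,2), (1,0), (1,1), (1,2)) is [[2, 4, 0, 0, 0, 0], [7, 5, 3, -9, -9, -3]].
There the 2×2 minor on rows j ∈ {0, 1}, columns (i,k) ∈ {(0,0), (0,1)} is det [[2, 4], [7, 5]] = -18 ≠ 0, so this unfolding has rank ≥ 2; CP rank is at least every unfolding rank, so rank(T) ≥ 2.
In particular rank(T) ≥ 2 > 1, so T is not rank-1.

No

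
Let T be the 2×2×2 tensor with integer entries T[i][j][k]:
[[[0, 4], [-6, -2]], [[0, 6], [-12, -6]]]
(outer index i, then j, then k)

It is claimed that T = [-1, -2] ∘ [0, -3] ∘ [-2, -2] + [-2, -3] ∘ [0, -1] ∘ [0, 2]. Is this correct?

No

Reconstruct entry (0,0,1) from the claimed factors: Σₗ aₗ[0]bₗ[0]cₗ[1] = (-1)·(0)·(-2) + (-2)·(0)·(2) = 0, but T[0,0,1] = 4. The claim is false.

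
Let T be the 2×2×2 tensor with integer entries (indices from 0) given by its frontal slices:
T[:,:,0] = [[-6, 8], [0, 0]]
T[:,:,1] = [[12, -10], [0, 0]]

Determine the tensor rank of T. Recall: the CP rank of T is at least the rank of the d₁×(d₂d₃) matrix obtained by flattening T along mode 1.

Lower bound: the mode-3 unfolding of T (rows indexed by k, columns by (i,j) = (0,0), (0,1), (1,0), (1,1)) is [[-6, 8, 0, 0], [12, -10, 0, 0]].
There the 2×2 minor on rows k ∈ {0, 1}, columns (i,j) ∈ {(0,0), (0,1)} is det [[-6, 8], [12, -10]] = -36 ≠ 0, so this unfolding has rank ≥ 2; CP rank is at least every unfolding rank, so rank(T) ≥ 2. (This is only a lower bound: in general the CP rank may exceed every unfolding rank, so we still need to exhibit 2 rank-1 terms summing to T.)
Upper bound — finding two terms. Every mode-1 slice of T is a multiple of one matrix: T[i,:,:] = a[i]·M with a = (1, 0) and M = [[-6, 12], [8, -10]] (rows indexed by j, columns by k). So it suffices to write M as a sum of two rank-1 matrices.
Splitting M by its rows (j = 0, 1), M = (1, 0)(-6, 12)ᵀ + (0, 1)(8, -10)ᵀ.
Hence T = (1, 0) ⊗ (1, 0) ⊗ (-6, 12) + (1, 0) ⊗ (0, 1) ⊗ (8, -10), so rank(T) ≤ 2.
These bounds meet, so rank(T) = 2.

2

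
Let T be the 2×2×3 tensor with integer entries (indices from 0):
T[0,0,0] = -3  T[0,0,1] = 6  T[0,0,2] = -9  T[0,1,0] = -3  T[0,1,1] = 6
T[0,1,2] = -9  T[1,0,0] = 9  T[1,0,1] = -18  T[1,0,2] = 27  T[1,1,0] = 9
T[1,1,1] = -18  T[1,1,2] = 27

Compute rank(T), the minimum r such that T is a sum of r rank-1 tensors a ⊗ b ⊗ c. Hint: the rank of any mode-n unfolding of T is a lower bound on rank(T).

1

Lower bound: T ≠ 0 (e.g. T[0,0,0] = -3), so rank(T) ≥ 1.
Upper bound: if T = a ⊗ b ⊗ c then every fibre of T is a multiple of the corresponding factor, so read the factors off the fibres through the nonzero entry T[0,0,0] = -3.
The mode-1 fibre T[:,0,0] = [-3, 9] gives a = (1, -3) (primitive direction); the mode-2 fibre T[0,:,0] = [-3, -3] gives b = (1, 1); then c[k] = T[0,0,k] / (a[0]·b[0]) = [-3, 6, -9] / 1 = (-3, 6, -9).
Expanding (1, -3) ⊗ (1, 1) ⊗ (-3, 6, -9) reproduces all 12 entries of T, so T = (1, -3) ⊗ (1, 1) ⊗ (-3, 6, -9) and rank(T) ≤ 1.
These bounds meet, so rank(T) = 1.
Check entry T[1,0,0] = 9: (-3)·(1)·(-3) = 9.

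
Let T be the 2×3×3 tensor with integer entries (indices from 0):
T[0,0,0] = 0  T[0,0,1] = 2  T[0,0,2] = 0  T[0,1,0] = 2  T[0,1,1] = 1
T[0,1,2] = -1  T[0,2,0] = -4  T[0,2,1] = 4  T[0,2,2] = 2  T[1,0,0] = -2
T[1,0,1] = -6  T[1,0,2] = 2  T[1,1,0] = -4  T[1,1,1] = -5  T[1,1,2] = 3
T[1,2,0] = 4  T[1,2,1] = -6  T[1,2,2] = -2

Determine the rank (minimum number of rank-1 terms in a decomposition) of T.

Lower bound: the mode-3 unfolding of T (rows indexed by k, columns by (i,j) = (0,0), (0,1), (0,2), (1,0), (1,1), (1,2)) is [[0, 2, -4, -2, -4, 4], [2, 1, 4, -6, -5, -6], [0, -1, 2, 2, 3, -2]].
There the 3×3 minor on rows k ∈ {0, 1, 2}, columns (i,j) ∈ {(0,0), (0,1), (1,0)} is det [[0, 2, -2], [2, 1, -6], [0, -1, 2]] = -4 ≠ 0, so this unfolding has rank ≥ 3; CP rank is at least every unfolding rank, so rank(T) ≥ 3. (Flattening ranks never certify an upper bound on CP rank; for that we must actually write T with 3 rank-1 terms.)
Upper bound: T is a sum of 3 rank-1 terms, T = [0, 1] ⊗ [1, 1, 0] ⊗ [-2, -2, 2] + [1, -2] ⊗ [1, 1, 1] ⊗ [0, 2, 0] + [1, -1] ⊗ [0, 1, -2] ⊗ [2, -1, -1] (one valid choice — decompositions are not unique — normalised so each a, b is primitive with positive first nonzero entry; check it by expanding all entries), so rank(T) ≤ 3.
These bounds meet, so rank(T) = 3.

3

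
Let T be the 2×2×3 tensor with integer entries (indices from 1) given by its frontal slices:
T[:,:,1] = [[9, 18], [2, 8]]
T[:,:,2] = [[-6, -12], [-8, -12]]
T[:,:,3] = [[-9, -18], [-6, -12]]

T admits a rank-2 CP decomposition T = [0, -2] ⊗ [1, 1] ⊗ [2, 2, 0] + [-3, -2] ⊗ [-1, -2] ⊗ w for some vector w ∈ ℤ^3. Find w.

w = [3, -2, -3]

Subtract the known terms from T to get the rank-1 residual R = [-3, -2] ⊗ [-1, -2] ⊗ w, so R[i,j,k] = a[i]·b[j]·w[k]. Pick indices with nonzero a[1]·b[1] = (-3)·(-1) = 3. Only the fibre through (1,1,·) is needed: R[1,1,:] = T[1,1,:] − Σₗ aₗ[1]bₗ[1]cₗ = [9, -6, -9] − (0)·(1)·[2, 2, 0] = [9, -6, -9]. Then w[k] = R[1,1,k] / 3 for each k, giving w = [9, -6, -9] / 3 = [3, -2, -3].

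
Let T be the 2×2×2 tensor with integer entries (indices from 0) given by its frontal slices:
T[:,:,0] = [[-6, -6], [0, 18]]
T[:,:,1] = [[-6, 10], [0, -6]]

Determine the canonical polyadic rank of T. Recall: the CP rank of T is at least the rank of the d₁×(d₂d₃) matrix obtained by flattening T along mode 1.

Lower bound: the mode-2 unfolding of T (rows indexed by j, columns by (i,k) = (0,0), (0,1), (1,0), (1,1)) is [[-6, -6, 0, 0], [-6, 10, 18, -6]].
There the 2×2 minor on rows j ∈ {0, 1}, columns (i,k) ∈ {(0,0), (0,1)} is det [[-6, -6], [-6, 10]] = -96 ≠ 0, so this unfolding has rank ≥ 2; CP rank is at least every unfolding rank, so rank(T) ≥ 2. (Flattening ranks never certify an upper bound on CP rank; for that we must actually write T with 2 rank-1 terms.)
Upper bound — finding two terms. Write S_k = T[:,:,k] for the frontal slices: S₀ = [[-6, -6], [0, 18]], S₁ = [[-6, 10], [0, -6]].
If T = a₁ ⊗ b₁ ⊗ c₁ + a₂ ⊗ b₂ ⊗ c₂ then each S_k = c₁[k]·a₁b₁ᵀ + c₂[k]·a₂b₂ᵀ. S₀ and S₁ are linearly independent, so a₁b₁ᵀ and a₂b₂ᵀ must span the same plane of matrices: they are the rank-1 matrices of the form x·S₀ + y·S₁.
det(x·S₀ + y·S₁) is −108·x² − 72·xy + 36·y² = (-36)·(3·x − y)(x + y), vanishing at (x:y) = (1:3) and (1:-1).
M₁ = S₀ + 3·S₁ = [[-24, 24], [0, 0]] = (-24)·(1, 0)(1, -1)ᵀ and M₂ = S₀ − S₁ = [[0, -16], [0, 24]] = (-8)·(2, -3)(0, 1)ᵀ, so take a₁ = (1, 0), b₁ = (1, -1), a₂ = (2, -3), b₂ = (0, 1).
Each slice is an integer combination of E₁ = a₁b₁ᵀ and E₂ = a₂b₂ᵀ: S₀ = −6·E₁ − 6·E₂, S₁ = −6·E₁ + 2·E₂; reading off coefficients, c₁ = (-6, -6) and c₂ = (-6, 2).
Hence T = (1, 0) ⊗ (1, -1) ⊗ (-6, -6) + (2, -3) ⊗ (0, 1) ⊗ (-6, 2), so rank(T) ≤ 2.
These bounds meet, so rank(T) = 2.

2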